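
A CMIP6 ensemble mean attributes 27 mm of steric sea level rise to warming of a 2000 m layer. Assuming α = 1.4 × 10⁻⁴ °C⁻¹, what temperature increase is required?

ΔT = Δh/(αH) = 0.027 / (1.4×10⁻⁴ × 2000) ≈ 0.09643 K

about 0.0964 K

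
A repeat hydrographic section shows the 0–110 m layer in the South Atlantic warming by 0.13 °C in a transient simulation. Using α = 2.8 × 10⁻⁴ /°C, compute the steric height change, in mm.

about 4.00 mm

Δh = αΔT·H = 2.8×10⁻⁴ × 0.13 × 110 = 0.004004 m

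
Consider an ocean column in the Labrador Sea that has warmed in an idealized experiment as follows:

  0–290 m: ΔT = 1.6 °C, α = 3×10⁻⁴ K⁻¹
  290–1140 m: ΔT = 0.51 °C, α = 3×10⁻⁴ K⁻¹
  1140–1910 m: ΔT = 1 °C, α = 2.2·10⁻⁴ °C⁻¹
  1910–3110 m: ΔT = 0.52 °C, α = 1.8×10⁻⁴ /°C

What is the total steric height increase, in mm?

551 mm

Layer 1: 3×10⁻⁴ × 290 × 1.6 = 0.13920 m
3×10⁻⁴ × 850 × 0.51 = 0.13005 m
Layer 3: 2.2×10⁻⁴ × 1 × 770 = 0.16940 m
1200 × 0.52 × 1.8×10⁻⁴ = 0.11232 m
Δh = 0.13920 + 0.13005 + 0.16940 + 0.11232 = 0.55097 m ≈ 551 mm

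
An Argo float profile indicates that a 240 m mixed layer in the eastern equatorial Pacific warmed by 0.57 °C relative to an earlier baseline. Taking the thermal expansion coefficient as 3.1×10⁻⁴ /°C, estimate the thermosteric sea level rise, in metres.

Δh = αΔT·H = 3.1×10⁻⁴ × 0.57 × 240 = 0.042408 m

Δh = 0.0424 m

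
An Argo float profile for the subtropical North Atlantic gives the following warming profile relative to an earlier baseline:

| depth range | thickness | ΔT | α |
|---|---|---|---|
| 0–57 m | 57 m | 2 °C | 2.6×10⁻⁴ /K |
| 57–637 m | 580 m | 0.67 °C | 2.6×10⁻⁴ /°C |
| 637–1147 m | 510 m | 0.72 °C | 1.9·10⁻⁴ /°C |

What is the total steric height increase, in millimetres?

2 × 2.6×10⁻⁴ × 57 = 0.02964 m
Layer 2: 580 × 2.6×10⁻⁴ × 0.67 = 0.101036 m
1.9×10⁻⁴ × 510 × 0.72 = 0.069768 m
Δh = 0.02964 + 0.101036 + 0.069768 = 0.200444 m

200 mm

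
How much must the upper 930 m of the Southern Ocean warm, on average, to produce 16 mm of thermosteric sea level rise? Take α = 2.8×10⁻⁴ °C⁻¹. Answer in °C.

ΔT ≈ 0.0614 °C

ΔT = Δh/(αH) = 0.016 / (2.8×10⁻⁴ × 930) ≈ 0.06144 °C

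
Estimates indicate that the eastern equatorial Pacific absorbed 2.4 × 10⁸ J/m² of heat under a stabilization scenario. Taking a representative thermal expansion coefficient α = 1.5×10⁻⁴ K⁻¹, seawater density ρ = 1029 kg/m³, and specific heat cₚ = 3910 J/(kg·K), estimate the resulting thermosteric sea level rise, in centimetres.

0.895 cm

Δh = αQ/(ρcₚ) = 1.5×10⁻⁴ × 2.4×10⁸ / (1029 × 3910) ≈ 0.0089477 m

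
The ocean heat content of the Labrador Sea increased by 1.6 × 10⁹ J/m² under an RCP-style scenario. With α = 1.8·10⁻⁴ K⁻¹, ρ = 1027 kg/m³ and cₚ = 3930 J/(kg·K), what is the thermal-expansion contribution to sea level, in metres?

Δh = αQ/(ρcₚ) = 1.8×10⁻⁴ × 1.6×10⁹ / (1027 × 3930) ≈ 0.071356 m

about 0.0714 m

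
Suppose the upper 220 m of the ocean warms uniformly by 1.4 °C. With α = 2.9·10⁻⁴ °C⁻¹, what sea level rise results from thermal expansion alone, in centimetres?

8.93 cm

Δh = αΔT·H = 2.9×10⁻⁴ × 1.4 × 220 = 0.08932 m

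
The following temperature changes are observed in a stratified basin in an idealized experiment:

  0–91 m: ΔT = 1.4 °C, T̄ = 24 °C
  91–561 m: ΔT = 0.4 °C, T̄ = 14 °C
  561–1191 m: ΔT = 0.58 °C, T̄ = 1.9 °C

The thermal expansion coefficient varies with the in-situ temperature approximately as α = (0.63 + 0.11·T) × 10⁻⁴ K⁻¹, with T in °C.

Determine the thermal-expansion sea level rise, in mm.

Layer 1: α = (0.63 + 0.11×24)×10⁻⁴ = 3.27×10⁻⁴ K⁻¹
Layer 2: α = (0.63 + 0.11×14)×10⁻⁴ = 2.17×10⁻⁴ K⁻¹
Layer 3: α = (0.63 + 0.11×1.9)×10⁻⁴ = 0.839×10⁻⁴ K⁻¹
1.4 × 3.27×10⁻⁴ × 91 = 0.0416598 m
0.4 × 2.17×10⁻⁴ × 470 = 0.040796 m
561–1191 m: 0.58 × 630 × 0.839×10⁻⁴ = 0.03065706 m
Δh = 0.0416598 + 0.040796 + 0.03065706 = 0.11311286 m

113 mm of thermosteric rise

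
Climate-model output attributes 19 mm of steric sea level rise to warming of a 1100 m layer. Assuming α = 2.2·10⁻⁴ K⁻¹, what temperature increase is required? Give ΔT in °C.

about 0.0785 °C

ΔT = Δh/(αH) = 0.019 / (2.2×10⁻⁴ × 1100) ≈ 0.07851 °C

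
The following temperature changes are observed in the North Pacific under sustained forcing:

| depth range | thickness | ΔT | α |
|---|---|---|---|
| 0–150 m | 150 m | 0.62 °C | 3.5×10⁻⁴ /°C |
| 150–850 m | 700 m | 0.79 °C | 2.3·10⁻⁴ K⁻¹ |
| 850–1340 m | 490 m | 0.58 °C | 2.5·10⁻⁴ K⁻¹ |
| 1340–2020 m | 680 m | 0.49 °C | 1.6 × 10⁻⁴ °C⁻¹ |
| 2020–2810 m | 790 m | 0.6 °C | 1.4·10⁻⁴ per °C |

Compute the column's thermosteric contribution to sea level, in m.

Δh ≈ 0.350 m

0.62 × 150 × 3.5×10⁻⁴ = 0.03255 m
150–850 m: 2.3×10⁻⁴ × 0.79 × 700 = 0.12719 m
Layer 3: 0.58 × 2.5×10⁻⁴ × 490 = 0.07105 m
1.6×10⁻⁴ × 0.49 × 680 = 0.053312 m
0.6 × 1.4×10⁻⁴ × 790 = 0.06636 m
Δh = 0.03255 + 0.12719 + 0.07105 + 0.053312 + 0.06636 = 0.350462 m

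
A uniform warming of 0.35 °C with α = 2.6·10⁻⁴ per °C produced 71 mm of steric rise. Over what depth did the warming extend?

780 m

H = Δh/(αΔT) = 0.071 / (2.6×10⁻⁴ × 0.35) ≈ 780.2 m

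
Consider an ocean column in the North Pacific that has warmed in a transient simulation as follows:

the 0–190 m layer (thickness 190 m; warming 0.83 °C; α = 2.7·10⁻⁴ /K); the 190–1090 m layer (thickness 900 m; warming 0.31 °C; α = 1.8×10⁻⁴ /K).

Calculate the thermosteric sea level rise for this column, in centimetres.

2.7×10⁻⁴ × 190 × 0.83 = 0.042579 m
1.8×10⁻⁴ × 0.31 × 900 = 0.05022 m
Δh = 0.042579 + 0.05022 = 0.092799 m

9.3 cm of thermosteric rise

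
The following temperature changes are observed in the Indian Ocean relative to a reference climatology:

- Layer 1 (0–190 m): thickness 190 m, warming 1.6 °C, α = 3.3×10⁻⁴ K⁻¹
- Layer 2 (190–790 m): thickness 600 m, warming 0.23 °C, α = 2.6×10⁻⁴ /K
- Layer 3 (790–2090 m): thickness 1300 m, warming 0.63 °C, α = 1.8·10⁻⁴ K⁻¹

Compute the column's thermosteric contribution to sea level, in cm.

0–190 m: 3.3×10⁻⁴ × 1.6 × 190 = 0.10032 m
600 × 2.6×10⁻⁴ × 0.23 = 0.03588 m
790–2090 m: 0.63 × 1300 × 1.8×10⁻⁴ = 0.14742 m
Δh = 0.10032 + 0.03588 + 0.14742 = 0.28362 m

28 cm of thermosteric rise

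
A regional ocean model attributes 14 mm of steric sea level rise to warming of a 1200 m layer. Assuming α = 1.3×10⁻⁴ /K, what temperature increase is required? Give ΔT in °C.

ΔT = Δh/(αH) = 0.014 / (1.3×10⁻⁴ × 1200) ≈ 0.08974 °C

0.090 °C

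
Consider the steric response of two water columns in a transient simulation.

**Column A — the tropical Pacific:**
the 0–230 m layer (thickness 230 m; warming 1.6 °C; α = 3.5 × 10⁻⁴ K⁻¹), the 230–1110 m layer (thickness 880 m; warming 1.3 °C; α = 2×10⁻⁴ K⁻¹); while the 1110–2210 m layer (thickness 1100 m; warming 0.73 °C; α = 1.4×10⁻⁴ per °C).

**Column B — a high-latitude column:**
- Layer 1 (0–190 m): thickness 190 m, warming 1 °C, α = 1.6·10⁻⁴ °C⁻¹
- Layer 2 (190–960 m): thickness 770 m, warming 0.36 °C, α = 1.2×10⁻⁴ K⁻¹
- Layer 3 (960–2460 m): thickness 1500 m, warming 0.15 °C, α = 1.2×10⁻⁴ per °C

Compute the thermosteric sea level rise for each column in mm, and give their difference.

A: 470 mm; B: 90.7 mm; difference 379 mm

A Layer 1: 3.5×10⁻⁴ × 1.6 × 230 = 0.12880 m
A 230–1110 m: 880 × 2×10⁻⁴ × 1.3 = 0.22880 m
A Layer 3: 1.4×10⁻⁴ × 0.73 × 1100 = 0.11242 m
A total: 0.47002 m
B 0–190 m: 190 × 1.6×10⁻⁴ × 1 = 0.03040 m
B Layer 2: 770 × 0.36 × 1.2×10⁻⁴ = 0.033264 m
B 1500 × 0.15 × 1.2×10⁻⁴ = 0.02700 m
B total: 0.090664 m
Difference: 0.47002 − 0.090664 = 0.379356 m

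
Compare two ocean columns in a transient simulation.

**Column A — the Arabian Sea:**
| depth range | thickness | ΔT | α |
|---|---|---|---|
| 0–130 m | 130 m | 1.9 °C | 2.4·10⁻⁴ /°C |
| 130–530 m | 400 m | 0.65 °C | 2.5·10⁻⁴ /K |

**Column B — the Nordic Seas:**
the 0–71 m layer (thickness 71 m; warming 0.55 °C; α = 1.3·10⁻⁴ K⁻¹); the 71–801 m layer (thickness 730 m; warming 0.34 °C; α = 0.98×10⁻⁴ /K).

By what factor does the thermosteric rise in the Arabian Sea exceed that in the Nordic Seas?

4.23

A 2.4×10⁻⁴ × 1.9 × 130 = 0.05928 m
A 2.5×10⁻⁴ × 400 × 0.65 = 0.06500 m
A total: 0.12428 m
B Layer 1: 71 × 0.55 × 1.3×10⁻⁴ = 0.0050765 m
B Layer 2: 730 × 0.34 × 0.98×10⁻⁴ = 0.0243236 m
B total: 0.0294001 m
Ratio: 0.12428 / 0.0294001 ≈ 4.227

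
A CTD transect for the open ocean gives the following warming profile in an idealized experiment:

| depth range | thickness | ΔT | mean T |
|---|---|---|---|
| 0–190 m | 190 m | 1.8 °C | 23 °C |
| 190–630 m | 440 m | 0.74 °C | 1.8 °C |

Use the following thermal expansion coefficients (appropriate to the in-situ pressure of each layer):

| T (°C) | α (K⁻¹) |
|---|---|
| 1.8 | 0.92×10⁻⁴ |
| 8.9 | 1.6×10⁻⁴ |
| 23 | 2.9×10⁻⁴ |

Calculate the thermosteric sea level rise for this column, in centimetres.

12.9 cm

Layer 1 at 23 °C → α = 2.9×10⁻⁴ K⁻¹
Layer 2 at 1.8 °C → α = 0.92×10⁻⁴ K⁻¹
Layer 1: 1.8 × 190 × 2.9×10⁻⁴ = 0.09918 m
Layer 2: 0.92×10⁻⁴ × 0.74 × 440 = 0.0299552 m
Δh = 0.09918 + 0.0299552 = 0.1291352 m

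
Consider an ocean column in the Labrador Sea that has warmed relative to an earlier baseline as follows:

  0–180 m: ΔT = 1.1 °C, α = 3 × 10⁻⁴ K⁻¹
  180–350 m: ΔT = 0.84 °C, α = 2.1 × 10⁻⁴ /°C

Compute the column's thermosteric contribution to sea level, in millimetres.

about 89.4 mm

1.1 × 3×10⁻⁴ × 180 = 0.05940 m
Layer 2: 0.84 × 170 × 2.1×10⁻⁴ = 0.029988 m
Δh = 0.05940 + 0.029988 = 0.089388 m ≈ 89.4 mm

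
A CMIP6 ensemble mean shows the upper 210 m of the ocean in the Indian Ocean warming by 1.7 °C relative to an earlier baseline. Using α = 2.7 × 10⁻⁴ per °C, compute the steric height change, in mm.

96.4 mm of thermosteric rise

Δh = αΔT·H = 2.7×10⁻⁴ × 1.7 × 210 = 0.09639 m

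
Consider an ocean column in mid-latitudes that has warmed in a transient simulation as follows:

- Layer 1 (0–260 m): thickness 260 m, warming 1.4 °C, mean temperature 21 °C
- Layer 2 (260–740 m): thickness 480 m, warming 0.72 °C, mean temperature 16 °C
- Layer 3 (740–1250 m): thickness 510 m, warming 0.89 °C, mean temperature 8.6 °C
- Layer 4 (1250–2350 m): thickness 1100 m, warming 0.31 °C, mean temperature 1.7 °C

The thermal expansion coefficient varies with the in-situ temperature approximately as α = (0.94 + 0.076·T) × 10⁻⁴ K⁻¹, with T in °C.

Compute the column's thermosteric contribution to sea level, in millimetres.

Δh = 280 mm

Layer 1: α = (0.94 + 0.076×21)×10⁻⁴ = 2.536×10⁻⁴ K⁻¹
Layer 2: α = (0.94 + 0.076×16)×10⁻⁴ = 2.156×10⁻⁴ K⁻¹
Layer 3: α = (0.94 + 0.076×8.6)×10⁻⁴ = 1.5936×10⁻⁴ K⁻¹
Layer 4: α = (0.94 + 0.076×1.7)×10⁻⁴ = 1.0692×10⁻⁴ K⁻¹
260 × 1.4 × 2.536×10⁻⁴ = 0.0923104 m
0.72 × 480 × 2.156×10⁻⁴ = 0.07451136 m
Layer 3: 1.5936×10⁻⁴ × 510 × 0.89 = 0.072333504 m
1250–2350 m: 1100 × 1.0692×10⁻⁴ × 0.31 = 0.03645972 m
Δh = 0.0923104 + 0.07451136 + 0.072333504 + 0.03645972 = 0.275614984 m ≈ 280 mm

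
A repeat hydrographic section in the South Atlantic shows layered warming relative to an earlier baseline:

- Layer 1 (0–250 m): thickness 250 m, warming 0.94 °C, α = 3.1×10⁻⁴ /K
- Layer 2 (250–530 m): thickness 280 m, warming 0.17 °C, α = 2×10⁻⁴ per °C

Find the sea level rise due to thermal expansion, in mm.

3.1×10⁻⁴ × 250 × 0.94 = 0.07285 m
2×10⁻⁴ × 280 × 0.17 = 0.00952 m
Δh = 0.07285 + 0.00952 = 0.08237 m ≈ 82.4 mm

Δh ≈ 82.4 mm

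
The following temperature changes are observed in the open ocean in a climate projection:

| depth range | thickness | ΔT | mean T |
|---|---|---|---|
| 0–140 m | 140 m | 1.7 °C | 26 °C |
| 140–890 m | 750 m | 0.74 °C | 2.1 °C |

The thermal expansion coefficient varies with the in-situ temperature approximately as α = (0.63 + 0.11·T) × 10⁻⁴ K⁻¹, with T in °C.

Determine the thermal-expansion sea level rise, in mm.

Layer 1: α = (0.63 + 0.11×26)×10⁻⁴ = 3.49×10⁻⁴ K⁻¹
Layer 2: α = (0.63 + 0.11×2.1)×10⁻⁴ = 0.861×10⁻⁴ K⁻¹
140 × 1.7 × 3.49×10⁻⁴ = 0.083062 m
140–890 m: 0.74 × 750 × 0.861×10⁻⁴ = 0.0477855 m
Δh = 0.083062 + 0.0477855 = 0.1308475 m

Δh ≈ 131 mm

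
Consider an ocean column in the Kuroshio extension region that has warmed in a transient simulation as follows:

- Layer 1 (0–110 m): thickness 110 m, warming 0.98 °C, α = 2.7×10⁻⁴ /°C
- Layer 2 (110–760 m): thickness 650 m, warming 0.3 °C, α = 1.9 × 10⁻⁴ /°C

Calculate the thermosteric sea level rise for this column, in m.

Δh = 0.0662 m

Layer 1: 0.98 × 2.7×10⁻⁴ × 110 = 0.029106 m
110–760 m: 650 × 1.9×10⁻⁴ × 0.3 = 0.03705 m
Δh = 0.029106 + 0.03705 = 0.066156 m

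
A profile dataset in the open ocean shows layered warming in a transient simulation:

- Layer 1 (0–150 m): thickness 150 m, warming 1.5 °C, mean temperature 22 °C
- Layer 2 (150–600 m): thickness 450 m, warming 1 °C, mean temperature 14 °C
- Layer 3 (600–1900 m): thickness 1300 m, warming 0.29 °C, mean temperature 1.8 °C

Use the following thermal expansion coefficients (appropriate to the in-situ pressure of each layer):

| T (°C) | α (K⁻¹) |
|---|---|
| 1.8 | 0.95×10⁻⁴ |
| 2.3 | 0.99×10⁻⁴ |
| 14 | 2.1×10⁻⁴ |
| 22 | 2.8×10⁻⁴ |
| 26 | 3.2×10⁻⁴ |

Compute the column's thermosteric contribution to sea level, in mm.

Layer 1 at 22 °C → α = 2.8×10⁻⁴ K⁻¹
Layer 2 at 14 °C → α = 2.1×10⁻⁴ K⁻¹
Layer 3 at 1.8 °C → α = 0.95×10⁻⁴ K⁻¹
Layer 1: 2.8×10⁻⁴ × 1.5 × 150 = 0.06300 m
1 × 450 × 2.1×10⁻⁴ = 0.09450 m
Layer 3: 1300 × 0.95×10⁻⁴ × 0.29 = 0.035815 m
Δh = 0.06300 + 0.09450 + 0.035815 = 0.193315 m

Δh = 190 mm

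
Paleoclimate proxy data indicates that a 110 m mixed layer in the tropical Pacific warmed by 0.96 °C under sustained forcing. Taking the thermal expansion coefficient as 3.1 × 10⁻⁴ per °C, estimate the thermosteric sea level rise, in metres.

0.0327 m

Δh = αΔT·H = 3.1×10⁻⁴ × 0.96 × 110 = 0.032736 m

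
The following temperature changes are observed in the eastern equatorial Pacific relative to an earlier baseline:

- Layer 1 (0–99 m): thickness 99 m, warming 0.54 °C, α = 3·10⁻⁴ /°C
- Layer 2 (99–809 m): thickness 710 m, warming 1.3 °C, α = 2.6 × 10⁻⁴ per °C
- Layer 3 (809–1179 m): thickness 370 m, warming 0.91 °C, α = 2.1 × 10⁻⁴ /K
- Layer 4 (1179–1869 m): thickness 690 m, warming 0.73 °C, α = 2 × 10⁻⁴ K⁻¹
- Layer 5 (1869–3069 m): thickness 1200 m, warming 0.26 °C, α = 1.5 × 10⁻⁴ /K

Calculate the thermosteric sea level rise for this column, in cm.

about 47.4 cm

0–99 m: 99 × 0.54 × 3×10⁻⁴ = 0.016038 m
99–809 m: 2.6×10⁻⁴ × 1.3 × 710 = 0.23998 m
809–1179 m: 370 × 2.1×10⁻⁴ × 0.91 = 0.070707 m
690 × 0.73 × 2×10⁻⁴ = 0.10074 m
Layer 5: 1.5×10⁻⁴ × 0.26 × 1200 = 0.04680 m
Δh = 0.016038 + 0.23998 + 0.070707 + 0.10074 + 0.04680 = 0.474265 m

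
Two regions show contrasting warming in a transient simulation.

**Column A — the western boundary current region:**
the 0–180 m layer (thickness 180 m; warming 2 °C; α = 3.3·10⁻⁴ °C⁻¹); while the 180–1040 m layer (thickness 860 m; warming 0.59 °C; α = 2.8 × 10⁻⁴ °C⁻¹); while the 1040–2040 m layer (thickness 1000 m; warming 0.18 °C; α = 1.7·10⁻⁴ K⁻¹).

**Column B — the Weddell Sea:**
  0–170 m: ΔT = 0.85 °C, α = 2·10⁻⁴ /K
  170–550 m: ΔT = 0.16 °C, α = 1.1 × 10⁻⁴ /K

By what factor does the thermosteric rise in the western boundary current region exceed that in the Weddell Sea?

A Layer 1: 180 × 2 × 3.3×10⁻⁴ = 0.11880 m
A 180–1040 m: 0.59 × 860 × 2.8×10⁻⁴ = 0.142072 m
A Layer 3: 1000 × 1.7×10⁻⁴ × 0.18 = 0.03060 m
A total: 0.291472 m
B Layer 1: 2×10⁻⁴ × 0.85 × 170 = 0.02890 m
B Layer 2: 0.16 × 380 × 1.1×10⁻⁴ = 0.006688 m
B total: 0.035588 m
Ratio: 0.291472 / 0.035588 ≈ 8.190

≈ 8.19×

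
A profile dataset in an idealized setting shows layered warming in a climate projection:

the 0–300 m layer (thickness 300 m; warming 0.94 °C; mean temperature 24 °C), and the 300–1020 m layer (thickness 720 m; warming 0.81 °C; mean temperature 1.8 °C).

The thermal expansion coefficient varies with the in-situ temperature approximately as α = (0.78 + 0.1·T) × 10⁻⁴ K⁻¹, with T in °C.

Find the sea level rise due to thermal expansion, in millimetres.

Layer 1: α = (0.78 + 0.1×24)×10⁻⁴ = 3.18×10⁻⁴ K⁻¹
Layer 2: α = (0.78 + 0.1×1.8)×10⁻⁴ = 0.96×10⁻⁴ K⁻¹
300 × 3.18×10⁻⁴ × 0.94 = 0.089676 m
0.81 × 720 × 0.96×10⁻⁴ = 0.0559872 m
Δh = 0.089676 + 0.0559872 = 0.1456632 m

about 146 mm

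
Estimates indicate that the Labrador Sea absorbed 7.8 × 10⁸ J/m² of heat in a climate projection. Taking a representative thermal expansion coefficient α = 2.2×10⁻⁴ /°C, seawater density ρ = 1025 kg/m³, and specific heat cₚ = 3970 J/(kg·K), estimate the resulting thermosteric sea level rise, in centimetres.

4.22 cm of thermosteric rise

Δh = αQ/(ρcₚ) = 2.2×10⁻⁴ × 7.8×10⁸ / (1025 × 3970) ≈ 0.04217 m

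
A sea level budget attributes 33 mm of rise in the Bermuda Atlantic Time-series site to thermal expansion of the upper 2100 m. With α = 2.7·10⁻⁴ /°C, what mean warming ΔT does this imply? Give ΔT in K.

0.0582 K

ΔT = Δh/(αH) = 0.033 / (2.7×10⁻⁴ × 2100) ≈ 0.05820 K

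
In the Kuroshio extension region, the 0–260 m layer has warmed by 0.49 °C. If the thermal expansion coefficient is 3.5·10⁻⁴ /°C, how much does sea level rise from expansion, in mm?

Δh = αΔT·H = 3.5×10⁻⁴ × 0.49 × 260 = 0.04459 m

about 44.6 mm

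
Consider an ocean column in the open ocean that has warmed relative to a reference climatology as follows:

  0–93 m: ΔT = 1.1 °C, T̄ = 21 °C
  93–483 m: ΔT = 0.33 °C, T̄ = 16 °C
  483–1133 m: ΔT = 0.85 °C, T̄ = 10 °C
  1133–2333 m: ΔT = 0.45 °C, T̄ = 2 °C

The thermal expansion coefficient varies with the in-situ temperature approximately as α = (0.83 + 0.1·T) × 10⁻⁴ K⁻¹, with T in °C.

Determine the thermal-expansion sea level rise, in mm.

Layer 1: α = (0.83 + 0.1×21)×10⁻⁴ = 2.93×10⁻⁴ K⁻¹
Layer 2: α = (0.83 + 0.1×16)×10⁻⁴ = 2.43×10⁻⁴ K⁻¹
Layer 3: α = (0.83 + 0.1×10)×10⁻⁴ = 1.83×10⁻⁴ K⁻¹
Layer 4: α = (0.83 + 0.1×2)×10⁻⁴ = 1.03×10⁻⁴ K⁻¹
93 × 2.93×10⁻⁴ × 1.1 = 0.0299739 m
390 × 0.33 × 2.43×10⁻⁴ = 0.0312741 m
Layer 3: 650 × 1.83×10⁻⁴ × 0.85 = 0.1011075 m
1133–2333 m: 1.03×10⁻⁴ × 0.45 × 1200 = 0.05562 m
Δh = 0.0299739 + 0.0312741 + 0.1011075 + 0.05562 = 0.2179755 m ≈ 218 mm

Δh ≈ 218 mm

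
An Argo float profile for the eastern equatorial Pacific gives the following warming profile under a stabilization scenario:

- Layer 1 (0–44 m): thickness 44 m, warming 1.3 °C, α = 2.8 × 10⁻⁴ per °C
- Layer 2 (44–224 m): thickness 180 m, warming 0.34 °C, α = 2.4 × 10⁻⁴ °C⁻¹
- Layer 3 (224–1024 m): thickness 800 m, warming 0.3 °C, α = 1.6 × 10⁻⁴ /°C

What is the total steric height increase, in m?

Layer 1: 2.8×10⁻⁴ × 1.3 × 44 = 0.016016 m
44–224 m: 0.34 × 2.4×10⁻⁴ × 180 = 0.014688 m
1.6×10⁻⁴ × 0.3 × 800 = 0.03840 m
Δh = 0.016016 + 0.014688 + 0.03840 = 0.069104 m

0.0691 m of thermosteric rise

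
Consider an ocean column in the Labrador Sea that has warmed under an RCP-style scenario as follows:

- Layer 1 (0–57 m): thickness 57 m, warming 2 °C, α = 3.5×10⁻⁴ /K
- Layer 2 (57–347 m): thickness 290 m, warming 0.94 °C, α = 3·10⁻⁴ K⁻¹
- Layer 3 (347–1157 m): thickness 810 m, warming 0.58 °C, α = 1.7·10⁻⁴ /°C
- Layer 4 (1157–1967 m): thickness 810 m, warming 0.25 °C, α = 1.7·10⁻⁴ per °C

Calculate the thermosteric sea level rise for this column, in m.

0.236 m

Layer 1: 2 × 3.5×10⁻⁴ × 57 = 0.03990 m
0.94 × 3×10⁻⁴ × 290 = 0.08178 m
Layer 3: 1.7×10⁻⁴ × 0.58 × 810 = 0.079866 m
1157–1967 m: 1.7×10⁻⁴ × 0.25 × 810 = 0.034425 m
Δh = 0.03990 + 0.08178 + 0.079866 + 0.034425 = 0.235971 m ≈ 0.236 m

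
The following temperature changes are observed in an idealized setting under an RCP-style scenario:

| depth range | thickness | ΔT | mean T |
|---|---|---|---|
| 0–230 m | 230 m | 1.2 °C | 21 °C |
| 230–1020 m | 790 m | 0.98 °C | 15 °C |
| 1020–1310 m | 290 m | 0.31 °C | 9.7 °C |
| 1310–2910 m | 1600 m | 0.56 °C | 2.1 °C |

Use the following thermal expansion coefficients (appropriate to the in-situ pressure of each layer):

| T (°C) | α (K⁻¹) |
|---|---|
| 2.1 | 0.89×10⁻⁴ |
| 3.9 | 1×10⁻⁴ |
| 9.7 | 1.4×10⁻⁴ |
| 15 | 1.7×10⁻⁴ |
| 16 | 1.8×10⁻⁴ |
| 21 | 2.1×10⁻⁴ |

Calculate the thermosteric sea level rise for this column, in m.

Δh = 0.282 m

Layer 1 at 21 °C → α = 2.1×10⁻⁴ K⁻¹
Layer 2 at 15 °C → α = 1.7×10⁻⁴ K⁻¹
Layer 3 at 9.7 °C → α = 1.4×10⁻⁴ K⁻¹
Layer 4 at 2.1 °C → α = 0.89×10⁻⁴ K⁻¹
0–230 m: 1.2 × 2.1×10⁻⁴ × 230 = 0.05796 m
0.98 × 790 × 1.7×10⁻⁴ = 0.131614 m
1020–1310 m: 1.4×10⁻⁴ × 290 × 0.31 = 0.012586 m
0.89×10⁻⁴ × 0.56 × 1600 = 0.079744 m
Δh = 0.05796 + 0.131614 + 0.012586 + 0.079744 = 0.281904 m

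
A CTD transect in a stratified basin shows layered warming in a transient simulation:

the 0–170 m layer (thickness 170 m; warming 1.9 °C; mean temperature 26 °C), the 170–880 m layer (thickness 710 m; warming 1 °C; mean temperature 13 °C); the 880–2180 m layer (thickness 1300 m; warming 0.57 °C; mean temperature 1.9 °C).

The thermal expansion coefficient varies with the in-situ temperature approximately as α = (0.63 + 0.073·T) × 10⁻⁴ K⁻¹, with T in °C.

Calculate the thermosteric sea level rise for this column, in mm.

Layer 1: α = (0.63 + 0.073×26)×10⁻⁴ = 2.528×10⁻⁴ K⁻¹
Layer 2: α = (0.63 + 0.073×13)×10⁻⁴ = 1.579×10⁻⁴ K⁻¹
Layer 3: α = (0.63 + 0.073×1.9)×10⁻⁴ = 0.7687×10⁻⁴ K⁻¹
2.528×10⁻⁴ × 170 × 1.9 = 0.0816544 m
Layer 2: 710 × 1.579×10⁻⁴ × 1 = 0.112109 m
0.57 × 1300 × 0.7687×10⁻⁴ = 0.05696067 m
Δh = 0.0816544 + 0.112109 + 0.05696067 = 0.25072407 m ≈ 251 mm

about 251 mm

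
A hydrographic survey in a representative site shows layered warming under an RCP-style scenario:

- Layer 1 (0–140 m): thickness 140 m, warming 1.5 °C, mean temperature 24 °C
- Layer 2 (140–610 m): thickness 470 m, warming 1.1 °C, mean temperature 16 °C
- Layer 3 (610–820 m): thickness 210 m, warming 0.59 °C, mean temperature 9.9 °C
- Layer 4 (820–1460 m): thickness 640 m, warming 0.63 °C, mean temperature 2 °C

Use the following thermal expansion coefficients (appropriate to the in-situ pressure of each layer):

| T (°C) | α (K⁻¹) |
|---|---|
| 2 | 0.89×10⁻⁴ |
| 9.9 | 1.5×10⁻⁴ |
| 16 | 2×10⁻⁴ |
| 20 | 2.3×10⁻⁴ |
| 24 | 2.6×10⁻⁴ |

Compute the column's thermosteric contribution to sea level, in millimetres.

Δh = 210 mm

Layer 1 at 24 °C → α = 2.6×10⁻⁴ K⁻¹
Layer 2 at 16 °C → α = 2×10⁻⁴ K⁻¹
Layer 3 at 9.9 °C → α = 1.5×10⁻⁴ K⁻¹
Layer 4 at 2 °C → α = 0.89×10⁻⁴ K⁻¹
2.6×10⁻⁴ × 1.5 × 140 = 0.05460 m
1.1 × 470 × 2×10⁻⁴ = 0.10340 m
610–820 m: 1.5×10⁻⁴ × 0.59 × 210 = 0.018585 m
Layer 4: 640 × 0.63 × 0.89×10⁻⁴ = 0.0358848 m
Δh = 0.05460 + 0.10340 + 0.018585 + 0.0358848 = 0.2124698 m ≈ 210 mm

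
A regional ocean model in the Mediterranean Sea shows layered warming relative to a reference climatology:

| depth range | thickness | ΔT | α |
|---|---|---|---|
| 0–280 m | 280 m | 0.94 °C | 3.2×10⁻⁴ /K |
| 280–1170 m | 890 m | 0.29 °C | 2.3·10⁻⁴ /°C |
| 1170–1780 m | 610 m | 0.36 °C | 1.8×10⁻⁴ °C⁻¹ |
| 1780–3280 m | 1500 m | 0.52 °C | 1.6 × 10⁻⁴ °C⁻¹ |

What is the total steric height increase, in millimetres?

0–280 m: 0.94 × 3.2×10⁻⁴ × 280 = 0.084224 m
Layer 2: 2.3×10⁻⁴ × 890 × 0.29 = 0.059363 m
1170–1780 m: 1.8×10⁻⁴ × 0.36 × 610 = 0.039528 m
Layer 4: 1500 × 1.6×10⁻⁴ × 0.52 = 0.12480 m
Δh = 0.084224 + 0.059363 + 0.039528 + 0.12480 = 0.307915 m

about 308 mm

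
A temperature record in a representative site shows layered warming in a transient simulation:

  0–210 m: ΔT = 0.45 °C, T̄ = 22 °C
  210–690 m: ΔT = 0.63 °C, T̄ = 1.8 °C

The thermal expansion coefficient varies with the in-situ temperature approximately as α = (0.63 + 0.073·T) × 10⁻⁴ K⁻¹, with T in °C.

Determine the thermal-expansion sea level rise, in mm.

about 44.2 mm

Layer 1: α = (0.63 + 0.073×22)×10⁻⁴ = 2.236×10⁻⁴ K⁻¹
Layer 2: α = (0.63 + 0.073×1.8)×10⁻⁴ = 0.7614×10⁻⁴ K⁻¹
2.236×10⁻⁴ × 210 × 0.45 = 0.0211302 m
Layer 2: 0.63 × 0.7614×10⁻⁴ × 480 = 0.023024736 m
Δh = 0.0211302 + 0.023024736 = 0.044154936 m ≈ 44.2 mm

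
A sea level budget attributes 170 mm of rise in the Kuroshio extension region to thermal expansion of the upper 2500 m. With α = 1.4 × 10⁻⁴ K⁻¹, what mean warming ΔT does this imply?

0.486 °C

ΔT = Δh/(αH) = 0.17 / (1.4×10⁻⁴ × 2500) ≈ 0.4857 °C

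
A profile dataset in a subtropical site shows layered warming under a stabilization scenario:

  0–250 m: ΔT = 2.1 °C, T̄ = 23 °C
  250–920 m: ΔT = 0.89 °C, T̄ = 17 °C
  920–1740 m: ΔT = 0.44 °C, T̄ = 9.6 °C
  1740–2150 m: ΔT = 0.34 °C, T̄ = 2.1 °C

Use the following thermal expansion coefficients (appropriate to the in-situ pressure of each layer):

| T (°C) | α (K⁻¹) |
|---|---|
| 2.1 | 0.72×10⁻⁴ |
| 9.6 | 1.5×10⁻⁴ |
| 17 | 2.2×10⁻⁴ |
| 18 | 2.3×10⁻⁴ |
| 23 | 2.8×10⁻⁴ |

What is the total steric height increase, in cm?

Layer 1 at 23 °C → α = 2.8×10⁻⁴ K⁻¹
Layer 2 at 17 °C → α = 2.2×10⁻⁴ K⁻¹
Layer 3 at 9.6 °C → α = 1.5×10⁻⁴ K⁻¹
Layer 4 at 2.1 °C → α = 0.72×10⁻⁴ K⁻¹
0–250 m: 2.8×10⁻⁴ × 2.1 × 250 = 0.14700 m
250–920 m: 670 × 0.89 × 2.2×10⁻⁴ = 0.131186 m
1.5×10⁻⁴ × 820 × 0.44 = 0.05412 m
1740–2150 m: 0.72×10⁻⁴ × 0.34 × 410 = 0.0100368 m
Δh = 0.14700 + 0.131186 + 0.05412 + 0.0100368 = 0.3423428 m

Δh = 34.2 cm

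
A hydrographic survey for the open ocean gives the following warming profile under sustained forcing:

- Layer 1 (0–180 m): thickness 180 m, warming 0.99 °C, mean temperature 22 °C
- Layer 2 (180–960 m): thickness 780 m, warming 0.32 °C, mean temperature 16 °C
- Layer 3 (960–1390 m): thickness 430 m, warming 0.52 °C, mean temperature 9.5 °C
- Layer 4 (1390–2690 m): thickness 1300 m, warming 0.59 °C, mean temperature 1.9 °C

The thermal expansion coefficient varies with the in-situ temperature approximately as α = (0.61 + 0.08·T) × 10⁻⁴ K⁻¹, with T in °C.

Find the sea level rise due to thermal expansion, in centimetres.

Layer 1: α = (0.61 + 0.08×22)×10⁻⁴ = 2.37×10⁻⁴ K⁻¹
Layer 2: α = (0.61 + 0.08×16)×10⁻⁴ = 1.89×10⁻⁴ K⁻¹
Layer 3: α = (0.61 + 0.08×9.5)×10⁻⁴ = 1.37×10⁻⁴ K⁻¹
Layer 4: α = (0.61 + 0.08×1.9)×10⁻⁴ = 0.762×10⁻⁴ K⁻¹
Layer 1: 2.37×10⁻⁴ × 0.99 × 180 = 0.0422334 m
Layer 2: 0.32 × 780 × 1.89×10⁻⁴ = 0.0471744 m
0.52 × 430 × 1.37×10⁻⁴ = 0.0306332 m
1390–2690 m: 0.59 × 0.762×10⁻⁴ × 1300 = 0.0584454 m
Δh = 0.0422334 + 0.0471744 + 0.0306332 + 0.0584454 = 0.1784864 m ≈ 17.8 cm

Δh = 17.8 cm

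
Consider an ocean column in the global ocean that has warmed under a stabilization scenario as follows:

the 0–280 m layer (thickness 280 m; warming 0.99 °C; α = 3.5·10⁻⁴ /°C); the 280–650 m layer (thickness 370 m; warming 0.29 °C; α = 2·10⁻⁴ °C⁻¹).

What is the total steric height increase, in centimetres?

0–280 m: 280 × 3.5×10⁻⁴ × 0.99 = 0.09702 m
Layer 2: 370 × 2×10⁻⁴ × 0.29 = 0.02146 m
Δh = 0.09702 + 0.02146 = 0.11848 m

Δh = 11.8 cm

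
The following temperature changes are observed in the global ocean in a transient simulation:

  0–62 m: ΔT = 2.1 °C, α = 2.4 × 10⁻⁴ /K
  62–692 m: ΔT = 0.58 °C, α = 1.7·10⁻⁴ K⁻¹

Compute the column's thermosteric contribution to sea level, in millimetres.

2.4×10⁻⁴ × 62 × 2.1 = 0.031248 m
Layer 2: 0.58 × 1.7×10⁻⁴ × 630 = 0.062118 m
Δh = 0.031248 + 0.062118 = 0.093366 m ≈ 93.4 mm

about 93.4 mm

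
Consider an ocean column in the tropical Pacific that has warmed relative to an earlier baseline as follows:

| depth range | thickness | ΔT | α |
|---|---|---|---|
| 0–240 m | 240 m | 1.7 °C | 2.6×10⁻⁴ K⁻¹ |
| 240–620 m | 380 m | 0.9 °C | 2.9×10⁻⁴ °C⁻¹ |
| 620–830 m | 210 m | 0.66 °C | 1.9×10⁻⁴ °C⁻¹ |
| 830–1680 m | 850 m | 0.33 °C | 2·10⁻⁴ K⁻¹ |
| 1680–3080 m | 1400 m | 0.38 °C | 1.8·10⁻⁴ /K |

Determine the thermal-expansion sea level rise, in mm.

Δh = 383 mm

0–240 m: 2.6×10⁻⁴ × 240 × 1.7 = 0.10608 m
240–620 m: 0.9 × 2.9×10⁻⁴ × 380 = 0.09918 m
Layer 3: 0.66 × 1.9×10⁻⁴ × 210 = 0.026334 m
850 × 2×10⁻⁴ × 0.33 = 0.05610 m
Layer 5: 1400 × 1.8×10⁻⁴ × 0.38 = 0.09576 m
Δh = 0.10608 + 0.09918 + 0.026334 + 0.05610 + 0.09576 = 0.383454 m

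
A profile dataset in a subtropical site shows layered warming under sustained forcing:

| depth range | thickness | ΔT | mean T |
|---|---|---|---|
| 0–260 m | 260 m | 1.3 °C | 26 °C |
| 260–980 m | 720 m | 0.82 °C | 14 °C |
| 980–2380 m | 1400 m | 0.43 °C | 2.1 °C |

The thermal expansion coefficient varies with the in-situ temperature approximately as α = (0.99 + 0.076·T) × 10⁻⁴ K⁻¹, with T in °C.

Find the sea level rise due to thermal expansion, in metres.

Δh = 0.291 m

Layer 1: α = (0.99 + 0.076×26)×10⁻⁴ = 2.966×10⁻⁴ K⁻¹
Layer 2: α = (0.99 + 0.076×14)×10⁻⁴ = 2.054×10⁻⁴ K⁻¹
Layer 3: α = (0.99 + 0.076×2.1)×10⁻⁴ = 1.1496×10⁻⁴ K⁻¹
0–260 m: 1.3 × 2.966×10⁻⁴ × 260 = 0.1002508 m
Layer 2: 2.054×10⁻⁴ × 0.82 × 720 = 0.12126816 m
980–2380 m: 1.1496×10⁻⁴ × 0.43 × 1400 = 0.06920592 m
Δh = 0.1002508 + 0.12126816 + 0.06920592 = 0.29072488 m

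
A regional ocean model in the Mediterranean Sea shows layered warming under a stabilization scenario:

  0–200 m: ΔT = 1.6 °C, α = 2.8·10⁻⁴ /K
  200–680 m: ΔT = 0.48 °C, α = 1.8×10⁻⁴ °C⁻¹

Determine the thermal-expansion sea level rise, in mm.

Layer 1: 1.6 × 200 × 2.8×10⁻⁴ = 0.08960 m
480 × 1.8×10⁻⁴ × 0.48 = 0.041472 m
Δh = 0.08960 + 0.041472 = 0.131072 m ≈ 131 mm

about 131 mm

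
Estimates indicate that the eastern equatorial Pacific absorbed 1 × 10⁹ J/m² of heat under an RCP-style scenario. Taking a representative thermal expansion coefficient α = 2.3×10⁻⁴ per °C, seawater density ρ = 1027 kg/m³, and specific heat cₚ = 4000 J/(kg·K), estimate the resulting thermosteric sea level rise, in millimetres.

56 mm

Δh = αQ/(ρcₚ) = 2.3×10⁻⁴ × 1×10⁹ / (1027 × 4000) ≈ 0.055988 m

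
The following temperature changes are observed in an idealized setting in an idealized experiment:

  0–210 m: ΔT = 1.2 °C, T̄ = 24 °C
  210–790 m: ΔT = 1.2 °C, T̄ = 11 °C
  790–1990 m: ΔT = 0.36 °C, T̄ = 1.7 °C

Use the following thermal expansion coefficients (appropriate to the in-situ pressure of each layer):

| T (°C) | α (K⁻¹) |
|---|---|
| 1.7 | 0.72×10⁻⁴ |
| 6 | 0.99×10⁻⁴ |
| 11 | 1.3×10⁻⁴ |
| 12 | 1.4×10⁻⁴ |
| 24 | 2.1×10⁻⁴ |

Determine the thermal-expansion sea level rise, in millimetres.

about 170 mm

Layer 1 at 24 °C → α = 2.1×10⁻⁴ K⁻¹
Layer 2 at 11 °C → α = 1.3×10⁻⁴ K⁻¹
Layer 3 at 1.7 °C → α = 0.72×10⁻⁴ K⁻¹
1.2 × 2.1×10⁻⁴ × 210 = 0.05292 m
Layer 2: 1.2 × 1.3×10⁻⁴ × 580 = 0.09048 m
Layer 3: 0.36 × 1200 × 0.72×10⁻⁴ = 0.031104 m
Δh = 0.05292 + 0.09048 + 0.031104 = 0.174504 m ≈ 170 mm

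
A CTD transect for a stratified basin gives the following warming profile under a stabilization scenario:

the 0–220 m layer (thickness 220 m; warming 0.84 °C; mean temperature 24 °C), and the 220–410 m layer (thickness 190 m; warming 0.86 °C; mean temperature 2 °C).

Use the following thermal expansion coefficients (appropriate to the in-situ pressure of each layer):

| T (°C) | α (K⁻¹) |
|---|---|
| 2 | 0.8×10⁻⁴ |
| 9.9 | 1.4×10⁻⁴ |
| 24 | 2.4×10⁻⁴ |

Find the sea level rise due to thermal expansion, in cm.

5.7 cm of thermosteric rise

Layer 1 at 24 °C → α = 2.4×10⁻⁴ K⁻¹
Layer 2 at 2 °C → α = 0.8×10⁻⁴ K⁻¹
Layer 1: 2.4×10⁻⁴ × 220 × 0.84 = 0.044352 m
220–410 m: 0.8×10⁻⁴ × 190 × 0.86 = 0.013072 m
Δh = 0.044352 + 0.013072 = 0.057424 m ≈ 5.7 cm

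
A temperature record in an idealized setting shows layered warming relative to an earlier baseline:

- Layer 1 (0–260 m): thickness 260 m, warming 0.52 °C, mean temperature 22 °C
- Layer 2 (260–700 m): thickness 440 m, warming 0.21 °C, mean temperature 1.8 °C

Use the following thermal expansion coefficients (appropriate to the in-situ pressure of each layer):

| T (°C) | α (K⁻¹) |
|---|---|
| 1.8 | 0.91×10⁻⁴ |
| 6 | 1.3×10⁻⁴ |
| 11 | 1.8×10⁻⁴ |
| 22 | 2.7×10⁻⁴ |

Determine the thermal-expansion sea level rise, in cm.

about 4.49 cm

Layer 1 at 22 °C → α = 2.7×10⁻⁴ K⁻¹
Layer 2 at 1.8 °C → α = 0.91×10⁻⁴ K⁻¹
Layer 1: 260 × 2.7×10⁻⁴ × 0.52 = 0.036504 m
0.21 × 0.91×10⁻⁴ × 440 = 0.0084084 m
Δh = 0.036504 + 0.0084084 = 0.0449124 m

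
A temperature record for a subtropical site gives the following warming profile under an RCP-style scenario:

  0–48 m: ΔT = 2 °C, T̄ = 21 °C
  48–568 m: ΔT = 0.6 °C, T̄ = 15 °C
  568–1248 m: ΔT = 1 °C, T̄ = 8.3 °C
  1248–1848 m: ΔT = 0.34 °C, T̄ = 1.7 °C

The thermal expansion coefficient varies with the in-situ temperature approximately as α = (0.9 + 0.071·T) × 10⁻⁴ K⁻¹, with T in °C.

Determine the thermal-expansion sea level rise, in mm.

Layer 1: α = (0.9 + 0.071×21)×10⁻⁴ = 2.391×10⁻⁴ K⁻¹
Layer 2: α = (0.9 + 0.071×15)×10⁻⁴ = 1.965×10⁻⁴ K⁻¹
Layer 3: α = (0.9 + 0.071×8.3)×10⁻⁴ = 1.4893×10⁻⁴ K⁻¹
Layer 4: α = (0.9 + 0.071×1.7)×10⁻⁴ = 1.0207×10⁻⁴ K⁻¹
48 × 2.391×10⁻⁴ × 2 = 0.0229536 m
Layer 2: 0.6 × 520 × 1.965×10⁻⁴ = 0.061308 m
680 × 1.4893×10⁻⁴ × 1 = 0.1012724 m
1248–1848 m: 0.34 × 600 × 1.0207×10⁻⁴ = 0.02082228 m
Δh = 0.0229536 + 0.061308 + 0.1012724 + 0.02082228 = 0.20635628 m ≈ 206 mm

Δh = 206 mm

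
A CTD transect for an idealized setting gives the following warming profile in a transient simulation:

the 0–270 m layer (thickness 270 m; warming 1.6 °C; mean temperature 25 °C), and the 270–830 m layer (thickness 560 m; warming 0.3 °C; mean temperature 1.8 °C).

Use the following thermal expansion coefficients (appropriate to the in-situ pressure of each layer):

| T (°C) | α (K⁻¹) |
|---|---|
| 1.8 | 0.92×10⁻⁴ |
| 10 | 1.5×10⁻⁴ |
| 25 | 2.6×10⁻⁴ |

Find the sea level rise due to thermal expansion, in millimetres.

about 128 mm

Layer 1 at 25 °C → α = 2.6×10⁻⁴ K⁻¹
Layer 2 at 1.8 °C → α = 0.92×10⁻⁴ K⁻¹
0–270 m: 1.6 × 2.6×10⁻⁴ × 270 = 0.11232 m
Layer 2: 0.3 × 560 × 0.92×10⁻⁴ = 0.015456 m
Δh = 0.11232 + 0.015456 = 0.127776 m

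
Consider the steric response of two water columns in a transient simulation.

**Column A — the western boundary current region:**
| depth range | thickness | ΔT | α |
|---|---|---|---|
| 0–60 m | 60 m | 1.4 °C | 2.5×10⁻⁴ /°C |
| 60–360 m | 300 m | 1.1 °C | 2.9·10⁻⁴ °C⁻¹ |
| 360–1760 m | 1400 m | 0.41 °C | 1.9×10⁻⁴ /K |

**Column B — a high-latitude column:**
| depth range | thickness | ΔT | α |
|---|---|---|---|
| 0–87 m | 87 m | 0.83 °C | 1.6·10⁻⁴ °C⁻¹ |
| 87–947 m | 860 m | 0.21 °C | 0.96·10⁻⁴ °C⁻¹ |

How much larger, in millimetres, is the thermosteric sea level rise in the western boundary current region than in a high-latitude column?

197 mm

A 1.4 × 2.5×10⁻⁴ × 60 = 0.02100 m
A 1.1 × 2.9×10⁻⁴ × 300 = 0.09570 m
A 360–1760 m: 0.41 × 1.9×10⁻⁴ × 1400 = 0.10906 m
A total: 0.22576 m
B Layer 1: 0.83 × 1.6×10⁻⁴ × 87 = 0.0115536 m
B Layer 2: 0.21 × 860 × 0.96×10⁻⁴ = 0.0173376 m
B total: 0.0288912 m
Difference: 0.22576 − 0.0288912 = 0.1968688 m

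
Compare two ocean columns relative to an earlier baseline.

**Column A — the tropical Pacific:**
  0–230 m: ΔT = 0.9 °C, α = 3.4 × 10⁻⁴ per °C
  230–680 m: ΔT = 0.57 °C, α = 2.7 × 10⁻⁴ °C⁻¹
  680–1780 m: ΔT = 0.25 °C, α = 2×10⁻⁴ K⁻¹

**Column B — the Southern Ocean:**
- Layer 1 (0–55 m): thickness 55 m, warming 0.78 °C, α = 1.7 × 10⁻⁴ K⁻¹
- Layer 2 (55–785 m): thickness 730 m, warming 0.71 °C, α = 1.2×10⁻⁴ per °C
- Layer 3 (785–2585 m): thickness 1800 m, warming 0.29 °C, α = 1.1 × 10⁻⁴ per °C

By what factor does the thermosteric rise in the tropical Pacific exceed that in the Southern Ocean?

≈ 1.53×

A 3.4×10⁻⁴ × 230 × 0.9 = 0.07038 m
A 230–680 m: 2.7×10⁻⁴ × 0.57 × 450 = 0.069255 m
A 1100 × 2×10⁻⁴ × 0.25 = 0.05500 m
A total: 0.194635 m
B 0–55 m: 1.7×10⁻⁴ × 0.78 × 55 = 0.007293 m
B 0.71 × 730 × 1.2×10⁻⁴ = 0.062196 m
B Layer 3: 0.29 × 1800 × 1.1×10⁻⁴ = 0.05742 m
B total: 0.126909 m
Ratio: 0.194635 / 0.126909 ≈ 1.534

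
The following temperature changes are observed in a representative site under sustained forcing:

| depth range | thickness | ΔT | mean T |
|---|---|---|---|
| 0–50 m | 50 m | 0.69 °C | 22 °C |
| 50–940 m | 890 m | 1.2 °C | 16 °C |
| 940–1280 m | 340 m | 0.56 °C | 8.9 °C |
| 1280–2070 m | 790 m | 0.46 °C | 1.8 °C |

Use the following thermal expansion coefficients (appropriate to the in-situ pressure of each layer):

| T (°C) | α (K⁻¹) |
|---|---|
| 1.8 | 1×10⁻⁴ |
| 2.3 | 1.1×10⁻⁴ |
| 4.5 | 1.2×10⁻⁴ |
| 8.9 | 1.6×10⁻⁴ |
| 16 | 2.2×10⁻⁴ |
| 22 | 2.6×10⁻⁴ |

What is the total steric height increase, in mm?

Layer 1 at 22 °C → α = 2.6×10⁻⁴ K⁻¹
Layer 2 at 16 °C → α = 2.2×10⁻⁴ K⁻¹
Layer 3 at 8.9 °C → α = 1.6×10⁻⁴ K⁻¹
Layer 4 at 1.8 °C → α = 1×10⁻⁴ K⁻¹
Layer 1: 0.69 × 2.6×10⁻⁴ × 50 = 0.00897 m
50–940 m: 1.2 × 890 × 2.2×10⁻⁴ = 0.23496 m
Layer 3: 0.56 × 1.6×10⁻⁴ × 340 = 0.030464 m
0.46 × 1×10⁻⁴ × 790 = 0.03634 m
Δh = 0.00897 + 0.23496 + 0.030464 + 0.03634 = 0.310734 m ≈ 310 mm

310 mm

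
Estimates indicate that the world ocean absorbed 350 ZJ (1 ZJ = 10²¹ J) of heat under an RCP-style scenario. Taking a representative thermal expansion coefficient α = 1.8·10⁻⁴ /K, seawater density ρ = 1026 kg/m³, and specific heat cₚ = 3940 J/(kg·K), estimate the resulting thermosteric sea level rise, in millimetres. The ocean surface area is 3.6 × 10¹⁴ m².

Δh ≈ 43.3 mm

Per unit area: Q = 350×10²¹ / (3.6×10¹⁴) ≈ 9.722×10⁸ J/m²
Δh = αQ/(ρcₚ) = 1.8×10⁻⁴ × 9.722×10⁸ / (1026 × 3940) ≈ 0.04329 m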